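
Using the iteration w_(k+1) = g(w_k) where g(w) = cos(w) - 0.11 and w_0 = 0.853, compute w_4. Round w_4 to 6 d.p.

w_1 = g(0.853000) = 0.547726
w_2 = g(0.547726) = 0.743711
w_3 = g(0.743711) = 0.625961
w_4 = g(0.625961) = 0.700400

0.700400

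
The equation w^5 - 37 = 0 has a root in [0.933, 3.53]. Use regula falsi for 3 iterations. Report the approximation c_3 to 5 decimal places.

f(0.933000) = -36.293018, f(3.530000) = 511.117322
step 1: c = 1.105180, f(c) = -35.351213 < 0 → new bracket [1.105180, 3.530000]
step 2: c = 1.262042, f(c) = -33.798384 < 0 → new bracket [1.262042, 3.530000]
step 3: c = 1.402712, f(c) = -31.569463 < 0 → new bracket [1.402712, 3.530000]

1.40271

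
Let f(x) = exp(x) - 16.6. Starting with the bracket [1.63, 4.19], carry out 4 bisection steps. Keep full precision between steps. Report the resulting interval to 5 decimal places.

[2.75000, 2.91000]

f(1.630000) = -11.496125, f(4.190000) = 49.422791 (opposite signs)
step 1: m = 2.910000, f(m) = 1.756799 > 0 → root in [1.630000, 2.910000]
step 2: m = 2.270000, f(m) = -6.920599 < 0 → root in [2.270000, 2.910000]
step 3: m = 2.590000, f(m) = -3.270228 < 0 → root in [2.590000, 2.910000]
step 4: m = 2.750000, f(m) = -0.957368 < 0 → root in [2.750000, 2.910000]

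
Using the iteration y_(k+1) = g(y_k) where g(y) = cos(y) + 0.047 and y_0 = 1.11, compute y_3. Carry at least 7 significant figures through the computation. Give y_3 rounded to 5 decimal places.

y_1 = g(1.110000) = 0.491662
y_2 = g(0.491662) = 0.928550
y_3 = g(0.928550) = 0.645996

0.64600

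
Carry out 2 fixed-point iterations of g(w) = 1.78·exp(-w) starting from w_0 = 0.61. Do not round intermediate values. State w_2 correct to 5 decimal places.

w_1 = g(0.610000) = 0.967165
w_2 = g(0.967165) = 0.676684

0.67668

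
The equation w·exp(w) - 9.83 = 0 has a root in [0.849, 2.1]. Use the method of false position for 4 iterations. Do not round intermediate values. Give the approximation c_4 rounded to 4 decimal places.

1.7317

f(0.849000) = -7.845625, f(2.100000) = 7.318957
step 1: c = 1.496224, f(c) = -3.149665 < 0 → new bracket [1.496224, 2.100000]
step 2: c = 1.677880, f(c) = -0.846304 < 0 → new bracket [1.677880, 2.100000]
step 3: c = 1.721632, f(c) = -0.199800 < 0 → new bracket [1.721632, 2.100000]
step 4: c = 1.731686, f(c) = -0.045674 < 0 → new bracket [1.731686, 2.100000]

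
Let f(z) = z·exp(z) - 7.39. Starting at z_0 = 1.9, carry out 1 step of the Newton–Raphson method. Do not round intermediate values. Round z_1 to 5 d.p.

f'(z) = (z + 1)·exp(z)
z_0 = 1.900000: f = 5.313199, f' = 19.389094 → z_1 = 1.900000 - (5.313199)/(19.389094) = 1.625970

1.62597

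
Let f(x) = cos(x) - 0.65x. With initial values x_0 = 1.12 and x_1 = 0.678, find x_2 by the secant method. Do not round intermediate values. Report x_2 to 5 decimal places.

0.91506

f(x_0) = -0.292318, f(x_1) = 0.338129
x_2 = 0.678000 - (0.338129)·(0.678000 - 1.120000)/(0.338129 - (-0.292318)) = 0.915059; f(x_2) = 0.014956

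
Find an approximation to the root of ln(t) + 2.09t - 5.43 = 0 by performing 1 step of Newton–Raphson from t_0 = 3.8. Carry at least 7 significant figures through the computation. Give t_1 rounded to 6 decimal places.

Newton update: t ← t − f(t)/f'(t).
f'(t) = 1/t + 2.09
t_0 = 3.800000: f = 3.847001, f' = 2.353158 → t_1 = 3.800000 - (3.847001)/(2.353158) = 2.165175

2.165175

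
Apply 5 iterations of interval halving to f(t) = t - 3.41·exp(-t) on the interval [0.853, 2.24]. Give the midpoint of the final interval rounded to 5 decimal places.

1.13473

f(0.853000) = -0.600119, f(2.240000) = 1.876977 (opposite signs)
step 1: m = 1.546500, f(m) = 0.820197 > 0 → root in [0.853000, 1.546500]
step 2: m = 1.199750, f(m) = 0.172421 > 0 → root in [0.853000, 1.199750]
step 3: m = 1.026375, f(m) = -0.195440 < 0 → root in [1.026375, 1.199750]
step 4: m = 1.113062, f(m) = -0.007297 < 0 → root in [1.113062, 1.199750]
step 5: m = 1.156406, f(m) = 0.083570 > 0 → root in [1.113062, 1.156406]
Midpoint of [1.113062, 1.156406] = 1.134734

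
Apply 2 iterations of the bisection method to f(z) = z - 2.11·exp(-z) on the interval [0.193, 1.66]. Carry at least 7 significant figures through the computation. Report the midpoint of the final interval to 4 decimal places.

f(0.193000) = -1.546657, f(1.660000) = 1.258807 (opposite signs)
step 1: m = 0.926500, f(m) = 0.091073 > 0 → root in [0.193000, 0.926500]
step 2: m = 0.559750, f(m) = -0.645802 < 0 → root in [0.559750, 0.926500]
Midpoint of [0.559750, 0.926500] = 0.743125

0.7431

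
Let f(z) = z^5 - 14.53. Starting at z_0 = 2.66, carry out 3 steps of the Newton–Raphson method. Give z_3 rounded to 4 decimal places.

1.7354

Newton update: z ← z − f(z)/f'(z).
f'(z) = 5z^4
z_0 = 2.660000: f = 118.640547, f' = 250.320577 → z_1 = 2.660000 - (118.640547)/(250.320577) = 2.186046
z_1 = 2.186046: f = 35.392469, f' = 114.184419 → z_2 = 2.186046 - (35.392469)/(114.184419) = 1.876087
z_2 = 1.876087: f = 8.711522, f' = 61.941492 → z_3 = 1.876087 - (8.711522)/(61.941492) = 1.735446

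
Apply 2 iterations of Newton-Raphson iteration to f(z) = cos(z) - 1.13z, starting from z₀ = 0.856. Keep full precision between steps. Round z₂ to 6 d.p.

0.685216

f'(z) = -sin(z) - 1.13
z_0 = 0.856000: f = -0.311816, f' = -1.885227 → z_1 = 0.856000 - (-0.311816)/(-1.885227) = 0.690600
z_1 = 0.690600: f = -0.009514, f' = -1.767000 → z_2 = 0.690600 - (-0.009514)/(-1.767000) = 0.685216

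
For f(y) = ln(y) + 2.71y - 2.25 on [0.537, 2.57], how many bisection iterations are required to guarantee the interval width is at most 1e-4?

15

Initial width b − a = 2.57 − 0.537 = 2.033000.
After n steps the width is (b−a)/2^n; need (b−a)/2^n ≤ 1e-4.
So n ≥ log₂(2.033000/1e-4) = log₂(20330.0000) ≈ 14.3113.
Hence n = 15.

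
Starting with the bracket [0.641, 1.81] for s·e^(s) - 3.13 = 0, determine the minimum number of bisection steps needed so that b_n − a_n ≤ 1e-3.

11

Initial width b − a = 1.81 − 0.641 = 1.169000.
After n steps the width is (b−a)/2^n; need (b−a)/2^n ≤ 1e-3.
So n ≥ log₂(1.169000/1e-3) = log₂(1169.0000) ≈ 10.1911.
Hence n = 11.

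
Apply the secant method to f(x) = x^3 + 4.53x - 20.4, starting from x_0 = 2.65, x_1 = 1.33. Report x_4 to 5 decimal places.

2.18603

f(x_0) = 10.214125, f(x_1) = -12.022463
x_2 = 1.330000 - (-12.022463)·(1.330000 - 2.650000)/(-12.022463 - (10.214125)) = 2.043673; f(x_2) = -2.606559
x_3 = 2.043673 - (-2.606559)·(2.043673 - 1.330000)/(-2.606559 - (-12.022463)) = 2.241236; f(x_3) = 1.010830
x_4 = 2.241236 - (1.010830)·(2.241236 - 2.043673)/(1.010830 - (-2.606559)) = 2.186029; f(x_4) = -0.050855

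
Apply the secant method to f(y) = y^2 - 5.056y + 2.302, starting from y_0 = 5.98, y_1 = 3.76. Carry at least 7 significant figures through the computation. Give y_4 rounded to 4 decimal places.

4.5461

f(y_0) = 7.827520, f(y_1) = -2.570960
y_2 = 3.760000 - (-2.570960)·(3.760000 - 5.980000)/(-2.570960 - (7.827520)) = 4.308881; f(y_2) = -0.917246
y_3 = 4.308881 - (-0.917246)·(4.308881 - 3.760000)/(-0.917246 - (-2.570960)) = 4.613323; f(y_3) = 0.259787
y_4 = 4.613323 - (0.259787)·(4.613323 - 4.308881)/(0.259787 - (-0.917246)) = 4.546128; f(y_4) = -0.015942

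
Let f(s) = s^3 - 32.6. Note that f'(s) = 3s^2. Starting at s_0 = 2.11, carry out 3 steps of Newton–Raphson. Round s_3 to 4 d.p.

3.1978

s_0 = 2.110000: f = -23.206069, f' = 13.356300 → s_1 = 2.110000 - (-23.206069)/(13.356300) = 3.847462
s_1 = 3.847462: f = 24.353858, f' = 44.408901 → s_2 = 3.847462 - (24.353858)/(44.408901) = 3.299062
s_2 = 3.299062: f = 3.306364, f' = 32.651430 → s_3 = 3.299062 - (3.306364)/(32.651430) = 3.197800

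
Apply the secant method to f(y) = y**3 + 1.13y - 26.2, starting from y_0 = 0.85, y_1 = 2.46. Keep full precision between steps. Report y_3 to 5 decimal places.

f(y_0) = -24.625375, f(y_1) = -8.533264
y_2 = 2.460000 - (-8.533264)·(2.460000 - 0.850000)/(-8.533264 - (-24.625375)) = 3.313745; f(y_2) = 13.932445
y_3 = 3.313745 - (13.932445)·(3.313745 - 2.460000)/(13.932445 - (-8.533264)) = 2.784282; f(y_3) = -1.469373

2.78428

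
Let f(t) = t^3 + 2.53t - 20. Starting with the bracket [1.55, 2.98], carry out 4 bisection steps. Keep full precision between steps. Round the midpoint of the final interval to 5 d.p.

f(1.550000) = -12.354625, f(2.980000) = 14.002992 (opposite signs)
step 1: m = 2.265000, f(m) = -2.649590 < 0 → root in [2.265000, 2.980000]
step 2: m = 2.622500, f(m) = 4.671185 > 0 → root in [2.265000, 2.622500]
step 3: m = 2.443750, f(m) = 0.776552 > 0 → root in [2.265000, 2.443750]
step 4: m = 2.354375, f(m) = -0.992938 < 0 → root in [2.354375, 2.443750]
Midpoint of [2.354375, 2.443750] = 2.399063

2.39906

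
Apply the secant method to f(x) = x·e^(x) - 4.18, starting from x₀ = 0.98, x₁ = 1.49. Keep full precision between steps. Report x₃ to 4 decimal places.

Secant update: x_(k+1) = x_k − f(x_k)·(x_k − x_(k-1))/(f(x_k) − f(x_(k-1))).
f(x_0) = -1.568833, f(x_1) = 2.431272
x_2 = 1.490000 - (2.431272)·(1.490000 - 0.980000)/(2.431272 - (-1.568833)) = 1.180021; f(x_2) = -0.339690
x_3 = 1.180021 - (-0.339690)·(1.180021 - 1.490000)/(-0.339690 - (2.431272)) = 1.218021; f(x_3) = -0.062491

1.2180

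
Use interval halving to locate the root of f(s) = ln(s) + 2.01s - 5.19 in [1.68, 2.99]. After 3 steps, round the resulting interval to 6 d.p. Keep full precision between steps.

[2.171250, 2.335000]

f(1.680000) = -1.294406, f(2.990000) = 1.915173 (opposite signs)
step 1: m = 2.335000, f(m) = 0.351362 > 0 → root in [1.680000, 2.335000]
step 2: m = 2.007500, f(m) = -0.458035 < 0 → root in [2.007500, 2.335000]
step 3: m = 2.171250, f(m) = -0.050484 < 0 → root in [2.171250, 2.335000]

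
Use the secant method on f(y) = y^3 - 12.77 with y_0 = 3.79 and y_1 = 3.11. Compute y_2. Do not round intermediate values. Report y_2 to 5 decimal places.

2.62679

Secant update: y_(k+1) = y_k − f(y_k)·(y_k − y_(k-1))/(f(y_k) − f(y_(k-1))).
f(y_0) = 41.669939, f(y_1) = 17.310231
y_2 = 3.110000 - (17.310231)·(3.110000 - 3.790000)/(17.310231 - (41.669939)) = 2.626786; f(y_2) = 5.354831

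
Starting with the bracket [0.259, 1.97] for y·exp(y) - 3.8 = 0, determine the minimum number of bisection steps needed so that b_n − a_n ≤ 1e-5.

Initial width b − a = 1.97 − 0.259 = 1.711000.
After n steps the width is (b−a)/2^n; need (b−a)/2^n ≤ 1e-5.
So n ≥ log₂(1.711000/1e-5) = log₂(171100.0000) ≈ 17.3845.
Hence n = 18.

18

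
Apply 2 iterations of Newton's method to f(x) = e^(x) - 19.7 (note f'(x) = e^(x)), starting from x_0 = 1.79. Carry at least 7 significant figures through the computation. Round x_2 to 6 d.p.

3.412487

Newton update: x ← x − f(x)/f'(x).
x_0 = 1.790000: f = -13.710548, f' = 5.989452 → x_1 = 1.790000 - (-13.710548)/(5.989452) = 4.079115
x_1 = 4.079115: f = 39.393170, f' = 59.093170 → x_2 = 4.079115 - (39.393170)/(59.093170) = 3.412487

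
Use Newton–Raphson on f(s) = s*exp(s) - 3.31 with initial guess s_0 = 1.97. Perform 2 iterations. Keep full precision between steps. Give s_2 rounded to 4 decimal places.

Newton update: s ← s − f(s)/f'(s).
f'(s) = (s+1)*exp(s)
s_0 = 1.970000: f = 10.816233, f' = 21.296909 → s_1 = 1.970000 - (10.816233)/(21.296909) = 1.462122
s_1 = 1.462122: f = 2.999212, f' = 10.624318 → s_2 = 1.462122 - (2.999212)/(10.624318) = 1.179825

1.1798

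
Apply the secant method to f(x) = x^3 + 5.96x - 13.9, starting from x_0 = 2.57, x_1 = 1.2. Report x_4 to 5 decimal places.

1.61862

f(x_0) = 18.391793, f(x_1) = -5.020000
x_2 = 1.200000 - (-5.020000)·(1.200000 - 2.570000)/(-5.020000 - (18.391793)) = 1.493758; f(x_2) = -1.664162
x_3 = 1.493758 - (-1.664162)·(1.493758 - 1.200000)/(-1.664162 - (-5.020000)) = 1.639433; f(x_3) = 0.277386
x_4 = 1.639433 - (0.277386)·(1.639433 - 1.493758)/(0.277386 - (-1.664162)) = 1.618620; f(x_4) = -0.012348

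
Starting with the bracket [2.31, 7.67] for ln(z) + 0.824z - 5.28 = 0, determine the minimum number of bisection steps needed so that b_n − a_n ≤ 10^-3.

13

Initial width b − a = 7.67 − 2.31 = 5.360000.
After n steps the width is (b−a)/2^n; need (b−a)/2^n ≤ 10^-3.
So n ≥ log₂(5.360000/10^-3) = log₂(5360.0000) ≈ 12.3880.
Hence n = 13.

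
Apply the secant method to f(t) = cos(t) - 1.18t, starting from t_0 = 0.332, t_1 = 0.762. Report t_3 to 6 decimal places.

Secant update: t_(k+1) = t_k − f(t_k)·(t_k − t_(k-1))/(f(t_k) − f(t_(k-1))).
f(t_0) = 0.553632, f(t_1) = -0.175703
t_2 = 0.762000 - (-0.175703)·(0.762000 - 0.332000)/(-0.175703 - (0.553632)) = 0.658409; f(t_2) = 0.014044
t_3 = 0.658409 - (0.014044)·(0.658409 - 0.762000)/(0.014044 - (-0.175703)) = 0.666076; f(t_3) = 0.000282

0.666076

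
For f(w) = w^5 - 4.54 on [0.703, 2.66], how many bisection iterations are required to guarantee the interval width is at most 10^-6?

Initial width b − a = 2.66 − 0.703 = 1.957000.
After n steps the width is (b−a)/2^n; need (b−a)/2^n ≤ 10^-6.
So n ≥ log₂(1.957000/10^-6) = log₂(1957000.0000) ≈ 20.9002.
Hence n = 21.

21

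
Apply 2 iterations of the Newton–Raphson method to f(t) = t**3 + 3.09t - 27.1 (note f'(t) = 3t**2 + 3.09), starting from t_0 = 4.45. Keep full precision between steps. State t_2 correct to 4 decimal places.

t_0 = 4.450000: f = 74.771625, f' = 62.497500 → t_1 = 4.450000 - (74.771625)/(62.497500) = 3.253606
t_1 = 3.253606: f = 17.396165, f' = 34.847859 → t_2 = 3.253606 - (17.396165)/(34.847859) = 2.754403

2.7544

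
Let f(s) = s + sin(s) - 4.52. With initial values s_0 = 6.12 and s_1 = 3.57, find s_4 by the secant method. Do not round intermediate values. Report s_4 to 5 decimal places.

5.24095

Secant update: s_(k+1) = s_k − f(s_k)·(s_k − s_(k-1))/(f(s_k) − f(s_(k-1))).
f(s_0) = 1.437538, f(s_1) = -1.365423
s_2 = 3.570000 - (-1.365423)·(3.570000 - 6.120000)/(-1.365423 - (1.437538)) = 4.812196; f(s_2) = -0.702827
s_3 = 4.812196 - (-0.702827)·(4.812196 - 3.570000)/(-0.702827 - (-1.365423)) = 6.129816; f(s_3) = 1.457048
s_4 = 6.129816 - (1.457048)·(6.129816 - 4.812196)/(1.457048 - (-0.702827)) = 5.240952; f(s_4) = -0.142580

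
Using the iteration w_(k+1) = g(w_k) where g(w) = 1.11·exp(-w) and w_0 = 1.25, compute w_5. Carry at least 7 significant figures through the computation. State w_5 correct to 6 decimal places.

w_1 = g(1.250000) = 0.318020
w_2 = g(0.318020) = 0.807623
w_3 = g(0.807623) = 0.494968
w_4 = g(0.494968) = 0.676646
w_5 = g(0.676646) = 0.564234

0.564234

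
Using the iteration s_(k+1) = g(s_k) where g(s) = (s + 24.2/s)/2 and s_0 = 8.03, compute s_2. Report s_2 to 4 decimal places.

s_1 = g(8.030000) = 5.521849
s_2 = g(5.521849) = 4.952220

4.9522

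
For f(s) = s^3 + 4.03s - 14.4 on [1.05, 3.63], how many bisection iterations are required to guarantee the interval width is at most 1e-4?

15

Initial width b − a = 3.63 − 1.05 = 2.580000.
After n steps the width is (b−a)/2^n; need (b−a)/2^n ≤ 1e-4.
So n ≥ log₂(2.580000/1e-4) = log₂(25800.0000) ≈ 14.6551.
Hence n = 15.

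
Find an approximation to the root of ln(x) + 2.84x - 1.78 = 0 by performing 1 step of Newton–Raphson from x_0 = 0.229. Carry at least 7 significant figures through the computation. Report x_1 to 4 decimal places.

0.5903

f'(x) = 1/x + 2.84
x_0 = 0.229000: f = -2.603673, f' = 7.206812 → x_1 = 0.229000 - (-2.603673)/(7.206812) = 0.590279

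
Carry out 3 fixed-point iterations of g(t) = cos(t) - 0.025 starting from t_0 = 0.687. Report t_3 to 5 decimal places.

t_1 = g(0.687000) = 0.748152
t_2 = g(0.748152) = 0.707947
t_3 = g(0.707947) = 0.734698

0.73470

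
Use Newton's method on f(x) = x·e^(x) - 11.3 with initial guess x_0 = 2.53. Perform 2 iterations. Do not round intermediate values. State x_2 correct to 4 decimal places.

1.8597

f'(x) = (x + 1)·e^(x)
x_0 = 2.530000: f = 20.460371, f' = 44.313877 → x_1 = 2.530000 - (20.460371)/(44.313877) = 2.068285
x_1 = 2.068285: f = 5.062713, f' = 24.273958 → x_2 = 2.068285 - (5.062713)/(24.273958) = 1.859720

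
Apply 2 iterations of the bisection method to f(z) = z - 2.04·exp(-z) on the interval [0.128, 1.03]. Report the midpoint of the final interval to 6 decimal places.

0.917250

f(0.128000) = -1.666901, f(1.030000) = 0.301706 (opposite signs)
step 1: m = 0.579000, f(m) = -0.564335 < 0 → root in [0.579000, 1.030000]
step 2: m = 0.804500, f(m) = -0.108016 < 0 → root in [0.804500, 1.030000]
Midpoint of [0.804500, 1.030000] = 0.917250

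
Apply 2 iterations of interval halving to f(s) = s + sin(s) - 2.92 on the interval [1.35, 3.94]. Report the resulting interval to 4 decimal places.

[1.9975, 2.6450]

f(1.350000) = -0.594277, f(3.940000) = 0.303754 (opposite signs)
step 1: m = 2.645000, f(m) = 0.201433 > 0 → root in [1.350000, 2.645000]
step 2: m = 1.997500, f(m) = -0.012165 < 0 → root in [1.997500, 2.645000]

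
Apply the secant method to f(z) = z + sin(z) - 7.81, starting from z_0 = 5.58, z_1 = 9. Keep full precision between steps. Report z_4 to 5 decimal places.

7.21870

Secant update: z_(k+1) = z_k − f(z_k)·(z_k − z_(k-1))/(f(z_k) − f(z_(k-1))).
f(z_0) = -2.876651, f(z_1) = 1.602118
z_2 = 9.000000 - (1.602118)·(9.000000 - 5.580000)/(1.602118 - (-2.876651)) = 7.776618; f(z_2) = 0.963627
z_3 = 7.776618 - (0.963627)·(7.776618 - 9.000000)/(0.963627 - (1.602118)) = 5.930260; f(z_3) = -2.225384
z_4 = 5.930260 - (-2.225384)·(5.930260 - 7.776618)/(-2.225384 - (0.963627)) = 7.218702; f(z_4) = 0.213608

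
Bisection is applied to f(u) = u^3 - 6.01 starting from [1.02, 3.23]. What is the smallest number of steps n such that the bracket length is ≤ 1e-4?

Initial width b − a = 3.23 − 1.02 = 2.210000.
After n steps the width is (b−a)/2^n; need (b−a)/2^n ≤ 1e-4.
So n ≥ log₂(2.210000/1e-4) = log₂(22100.0000) ≈ 14.4318.
Hence n = 15.

15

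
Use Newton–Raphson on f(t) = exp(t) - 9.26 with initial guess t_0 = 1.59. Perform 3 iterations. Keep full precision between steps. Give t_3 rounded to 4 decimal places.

f'(t) = exp(t)
t_0 = 1.590000: f = -4.356251, f' = 4.903749 → t_1 = 1.590000 - (-4.356251)/(4.903749) = 2.478351
t_1 = 2.478351: f = 2.661591, f' = 11.921591 → t_2 = 2.478351 - (2.661591)/(11.921591) = 2.255093
t_2 = 2.255093: f = 0.276181, f' = 9.536181 → t_3 = 2.255093 - (0.276181)/(9.536181) = 2.226132

2.2261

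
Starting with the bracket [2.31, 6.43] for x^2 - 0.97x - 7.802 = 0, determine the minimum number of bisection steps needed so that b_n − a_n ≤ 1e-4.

Initial width b − a = 6.43 − 2.31 = 4.120000.
After n steps the width is (b−a)/2^n; need (b−a)/2^n ≤ 1e-4.
So n ≥ log₂(4.120000/1e-4) = log₂(41200.0000) ≈ 15.3304.
Hence n = 16.

16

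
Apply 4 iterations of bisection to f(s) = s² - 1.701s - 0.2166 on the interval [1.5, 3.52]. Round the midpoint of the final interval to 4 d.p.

f(1.500000) = -0.518100, f(3.520000) = 6.186280 (opposite signs)
step 1: m = 2.510000, f(m) = 1.813990 > 0 → root in [1.500000, 2.510000]
step 2: m = 2.005000, f(m) = 0.392920 > 0 → root in [1.500000, 2.005000]
step 3: m = 1.752500, f(m) = -0.126346 < 0 → root in [1.752500, 2.005000]
step 4: m = 1.878750, f(m) = 0.117348 > 0 → root in [1.752500, 1.878750]
Midpoint of [1.752500, 1.878750] = 1.815625

1.8156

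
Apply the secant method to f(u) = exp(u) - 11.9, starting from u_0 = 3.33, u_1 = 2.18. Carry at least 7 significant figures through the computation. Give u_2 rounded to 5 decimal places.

Secant update: u_(k+1) = u_k − f(u_k)·(u_k − u_(k-1))/(f(u_k) − f(u_(k-1))).
f(u_0) = 16.038342, f(u_1) = -3.053694
u_2 = 2.180000 - (-3.053694)·(2.180000 - 3.330000)/(-3.053694 - (16.038342)) = 2.363938; f(u_2) = -1.267261

2.36394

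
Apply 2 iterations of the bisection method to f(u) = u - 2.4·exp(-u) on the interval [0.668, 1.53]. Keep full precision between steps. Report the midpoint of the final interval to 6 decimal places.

0.991250

f(0.668000) = -0.562559, f(1.530000) = 1.010314 (opposite signs)
step 1: m = 1.099000, f(m) = 0.299310 > 0 → root in [0.668000, 1.099000]
step 2: m = 0.883500, f(m) = -0.108501 < 0 → root in [0.883500, 1.099000]
Midpoint of [0.883500, 1.099000] = 0.991250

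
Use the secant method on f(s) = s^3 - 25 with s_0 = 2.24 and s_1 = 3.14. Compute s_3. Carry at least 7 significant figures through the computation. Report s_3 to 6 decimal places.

f(s_0) = -13.760576, f(s_1) = 5.959144
s_2 = 3.140000 - (5.959144)·(3.140000 - 2.240000)/(5.959144 - (-13.760576)) = 2.868027; f(s_2) = -1.408815
s_3 = 2.868027 - (-1.408815)·(2.868027 - 3.140000)/(-1.408815 - (5.959144)) = 2.920031; f(s_3) = -0.102130

2.920031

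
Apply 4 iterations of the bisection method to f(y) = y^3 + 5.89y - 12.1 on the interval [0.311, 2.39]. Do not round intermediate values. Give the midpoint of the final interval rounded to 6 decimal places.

f(0.311000) = -10.238130, f(2.390000) = 15.629019 (opposite signs)
step 1: m = 1.350500, f(m) = -1.682445 < 0 → root in [1.350500, 2.390000]
step 2: m = 1.870250, f(m) = 5.457599 > 0 → root in [1.350500, 1.870250]
step 3: m = 1.610375, f(m) = 1.561307 > 0 → root in [1.350500, 1.610375]
step 4: m = 1.480437, f(m) = -0.135555 < 0 → root in [1.480437, 1.610375]
Midpoint of [1.480437, 1.610375] = 1.545406

1.545406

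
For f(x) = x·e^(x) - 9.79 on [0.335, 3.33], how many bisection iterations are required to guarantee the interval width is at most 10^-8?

Initial width b − a = 3.33 − 0.335 = 2.995000.
After n steps the width is (b−a)/2^n; need (b−a)/2^n ≤ 10^-8.
So n ≥ log₂(2.995000/10^-8) = log₂(299500000.0000) ≈ 28.1580.
Hence n = 29.

29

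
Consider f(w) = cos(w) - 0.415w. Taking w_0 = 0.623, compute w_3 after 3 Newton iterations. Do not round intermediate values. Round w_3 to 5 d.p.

1.09778

f'(w) = -sin(w) - 0.415
w_0 = 0.623000: f = 0.553587, f' = -0.998474 → w_1 = 0.623000 - (0.553587)/(-0.998474) = 1.177433
w_1 = 1.177433: f = -0.105337, f' = -1.338625 → w_2 = 1.177433 - (-0.105337)/(-1.338625) = 1.098742
w_2 = 1.098742: f = -0.001261, f' = -1.305636 → w_3 = 1.098742 - (-0.001261)/(-1.305636) = 1.097776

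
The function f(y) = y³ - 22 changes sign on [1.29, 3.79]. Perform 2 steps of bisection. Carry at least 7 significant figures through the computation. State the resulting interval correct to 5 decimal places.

f(1.290000) = -19.853311, f(3.790000) = 32.439939 (opposite signs)
step 1: m = 2.540000, f(m) = -5.612936 < 0 → root in [2.540000, 3.790000]
step 2: m = 3.165000, f(m) = 9.704517 > 0 → root in [2.540000, 3.165000]

[2.54000, 3.16500]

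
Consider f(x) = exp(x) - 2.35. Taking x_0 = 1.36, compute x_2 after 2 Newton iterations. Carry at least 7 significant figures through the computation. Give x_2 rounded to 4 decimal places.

0.8601

f'(x) = exp(x)
x_0 = 1.360000: f = 1.546193, f' = 3.896193 → x_1 = 1.360000 - (1.546193)/(3.896193) = 0.963153
x_1 = 0.963153: f = 0.269944, f' = 2.619944 → x_2 = 0.963153 - (0.269944)/(2.619944) = 0.860119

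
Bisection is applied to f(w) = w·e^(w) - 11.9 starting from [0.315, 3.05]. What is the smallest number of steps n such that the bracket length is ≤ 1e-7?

Initial width b − a = 3.05 − 0.315 = 2.735000.
After n steps the width is (b−a)/2^n; need (b−a)/2^n ≤ 1e-7.
So n ≥ log₂(2.735000/1e-7) = log₂(27350000.0000) ≈ 24.7050.
Hence n = 25.

25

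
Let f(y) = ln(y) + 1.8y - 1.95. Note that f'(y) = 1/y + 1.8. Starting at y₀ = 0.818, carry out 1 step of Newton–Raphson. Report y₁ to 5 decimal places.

1.04248

y_0 = 0.818000: f = -0.678493, f' = 3.022494 → y_1 = 0.818000 - (-0.678493)/(3.022494) = 1.042481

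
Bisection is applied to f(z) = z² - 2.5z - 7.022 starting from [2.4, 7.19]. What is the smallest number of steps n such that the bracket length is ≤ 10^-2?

9

Initial width b − a = 7.19 − 2.4 = 4.790000.
After n steps the width is (b−a)/2^n; need (b−a)/2^n ≤ 10^-2.
So n ≥ log₂(4.790000/10^-2) = log₂(479.0000) ≈ 8.9039.
Hence n = 9.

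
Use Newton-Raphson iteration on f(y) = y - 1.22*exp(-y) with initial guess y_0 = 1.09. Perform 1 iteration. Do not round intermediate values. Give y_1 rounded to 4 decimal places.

0.6079

Newton update: y ← y − f(y)/f'(y).
f'(y) = 1 + 1.22*exp(-y)
y_0 = 1.090000: f = 0.679816, f' = 1.410184 → y_1 = 1.090000 - (0.679816)/(1.410184) = 0.607924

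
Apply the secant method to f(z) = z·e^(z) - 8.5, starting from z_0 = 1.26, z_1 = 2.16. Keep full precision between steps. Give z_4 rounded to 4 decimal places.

f(z_0) = -4.057969, f(z_1) = 10.229657
z_2 = 2.160000 - (10.229657)·(2.160000 - 1.260000)/(10.229657 - (-4.057969)) = 1.515618; f(z_2) = -1.600555
z_3 = 1.515618 - (-1.600555)·(1.515618 - 2.160000)/(-1.600555 - (10.229657)) = 1.602799; f(z_3) = -0.539036
z_4 = 1.602799 - (-0.539036)·(1.602799 - 1.515618)/(-0.539036 - (-1.600555)) = 1.647069; f(z_4) = 0.051155

1.6471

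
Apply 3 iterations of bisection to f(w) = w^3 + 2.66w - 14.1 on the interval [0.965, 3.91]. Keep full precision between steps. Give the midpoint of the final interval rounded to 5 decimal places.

f(0.965000) = -10.634468, f(3.910000) = 56.077071 (opposite signs)
step 1: m = 2.437500, f(m) = 6.865928 > 0 → root in [0.965000, 2.437500]
step 2: m = 1.701250, f(m) = -4.650830 < 0 → root in [1.701250, 2.437500]
step 3: m = 2.069375, f(m) = 0.266249 > 0 → root in [1.701250, 2.069375]
Midpoint of [1.701250, 2.069375] = 1.885312

1.88531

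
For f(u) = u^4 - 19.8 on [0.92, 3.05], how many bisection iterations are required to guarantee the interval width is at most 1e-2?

Initial width b − a = 3.05 − 0.92 = 2.130000.
After n steps the width is (b−a)/2^n; need (b−a)/2^n ≤ 1e-2.
So n ≥ log₂(2.130000/1e-2) = log₂(213.0000) ≈ 7.7347.
Hence n = 8.

8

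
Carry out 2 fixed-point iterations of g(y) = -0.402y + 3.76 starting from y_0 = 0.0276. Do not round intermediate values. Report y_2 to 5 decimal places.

y_1 = g(0.027600) = 3.748905
y_2 = g(3.748905) = 2.252940

2.25294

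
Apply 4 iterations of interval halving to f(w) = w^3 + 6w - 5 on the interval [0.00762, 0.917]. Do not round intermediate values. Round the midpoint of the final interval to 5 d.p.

0.77491

f(0.007620) = -4.954280, f(0.917000) = 1.273095 (opposite signs)
step 1: m = 0.462310, f(m) = -2.127330 < 0 → root in [0.462310, 0.917000]
step 2: m = 0.689655, f(m) = -0.534054 < 0 → root in [0.689655, 0.917000]
step 3: m = 0.803327, f(m) = 0.338380 > 0 → root in [0.689655, 0.803327]
step 4: m = 0.746491, f(m) = -0.105071 < 0 → root in [0.746491, 0.803327]
Midpoint of [0.746491, 0.803327] = 0.774909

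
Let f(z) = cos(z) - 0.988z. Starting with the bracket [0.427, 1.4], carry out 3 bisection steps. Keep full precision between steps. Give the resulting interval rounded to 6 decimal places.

[0.670250, 0.791875]

f(0.427000) = 0.488336, f(1.400000) = -1.213233 (opposite signs)
step 1: m = 0.913500, f(m) = -0.291559 < 0 → root in [0.427000, 0.913500]
step 2: m = 0.670250, f(m) = 0.121459 > 0 → root in [0.670250, 0.913500]
step 3: m = 0.791875, f(m) = -0.079860 < 0 → root in [0.670250, 0.791875]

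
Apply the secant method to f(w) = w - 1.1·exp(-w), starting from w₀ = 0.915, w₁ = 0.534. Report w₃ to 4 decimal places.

f(w_0) = 0.474432, f(w_1) = -0.110881
w_2 = 0.534000 - (-0.110881)·(0.534000 - 0.915000)/(-0.110881 - (0.474432)) = 0.606176; f(w_2) = 0.006200
w_3 = 0.606176 - (0.006200)·(0.606176 - 0.534000)/(0.006200 - (-0.110881)) = 0.602354; f(w_3) = 0.000080

0.6024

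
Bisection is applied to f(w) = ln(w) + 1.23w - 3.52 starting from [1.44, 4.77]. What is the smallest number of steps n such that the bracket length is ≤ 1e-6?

22

Initial width b − a = 4.77 − 1.44 = 3.330000.
After n steps the width is (b−a)/2^n; need (b−a)/2^n ≤ 1e-6.
So n ≥ log₂(3.330000/1e-6) = log₂(3330000.0000) ≈ 21.6671.
Hence n = 22.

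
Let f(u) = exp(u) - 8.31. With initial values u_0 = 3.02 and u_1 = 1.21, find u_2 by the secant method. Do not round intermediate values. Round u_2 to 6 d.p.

f(u_0) = 12.181292, f(u_1) = -4.956515
u_2 = 1.210000 - (-4.956515)·(1.210000 - 3.020000)/(-4.956515 - (12.181292)) = 1.733480; f(u_2) = -2.649685

1.733480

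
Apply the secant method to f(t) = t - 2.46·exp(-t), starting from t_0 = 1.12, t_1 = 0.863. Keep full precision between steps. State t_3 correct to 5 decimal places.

0.95079

f(t_0) = 0.317352, f(t_1) = -0.174860
t_2 = 0.863000 - (-0.174860)·(0.863000 - 1.120000)/(-0.174860 - (0.317352)) = 0.954300; f(t_2) = 0.007000
t_3 = 0.954300 - (0.007000)·(0.954300 - 0.863000)/(0.007000 - (-0.174860)) = 0.950786; f(t_3) = 0.000151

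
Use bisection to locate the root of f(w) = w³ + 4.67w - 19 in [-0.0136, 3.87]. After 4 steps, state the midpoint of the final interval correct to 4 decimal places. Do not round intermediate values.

2.0496

f(-0.013600) = -19.063515, f(3.870000) = 57.033503 (opposite signs)
step 1: m = 1.928200, f(m) = -2.826345 < 0 → root in [1.928200, 3.870000]
step 2: m = 2.899100, f(m) = 18.905097 > 0 → root in [1.928200, 2.899100]
step 3: m = 2.413650, f(m) = 6.332962 > 0 → root in [1.928200, 2.413650]
step 4: m = 2.170925, f(m) = 1.369606 > 0 → root in [1.928200, 2.170925]
Midpoint of [1.928200, 2.170925] = 2.049562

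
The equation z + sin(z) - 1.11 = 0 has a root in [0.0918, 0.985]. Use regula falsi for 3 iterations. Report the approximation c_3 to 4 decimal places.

False-position update: c = (a·f(b) − b·f(a))/(f(b) − f(a)); replace the endpoint whose sign matches f(c).
f(0.091800) = -0.926529, f(0.985000) = 0.708272
step 1: c = 0.598024, f(c) = 0.051035 > 0 → new bracket [0.091800, 0.598024]
step 2: c = 0.571596, f(c) = 0.002571 > 0 → new bracket [0.091800, 0.571596]
step 3: c = 0.570268, f(c) = 0.000126 > 0 → new bracket [0.091800, 0.570268]

0.5703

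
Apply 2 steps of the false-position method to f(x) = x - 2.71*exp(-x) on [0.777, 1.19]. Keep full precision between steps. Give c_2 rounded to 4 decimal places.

0.9991

False-position update: c = (a·f(b) − b·f(a))/(f(b) − f(a)); replace the endpoint whose sign matches f(c).
f(0.777000) = -0.469013, f(1.190000) = 0.365560
step 1: c = 1.009097, f(c) = 0.021173 > 0 → new bracket [0.777000, 1.009097]
step 2: c = 0.999072, f(c) = 0.001194 > 0 → new bracket [0.777000, 0.999072]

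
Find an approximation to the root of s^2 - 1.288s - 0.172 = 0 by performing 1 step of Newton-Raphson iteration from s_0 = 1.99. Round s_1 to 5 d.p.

Newton update: s ← s − f(s)/f'(s).
f'(s) = 2s - 1.288
s_0 = 1.990000: f = 1.224980, f' = 2.692000 → s_1 = 1.990000 - (1.224980)/(2.692000) = 1.534955

1.53496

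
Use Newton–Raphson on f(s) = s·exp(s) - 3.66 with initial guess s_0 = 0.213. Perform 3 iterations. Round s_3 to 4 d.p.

1.4041

f'(s) = (s + 1)·exp(s)
s_0 = 0.213000: f = -3.396437, f' = 1.500948 → s_1 = 0.213000 - (-3.396437)/(1.500948) = 2.475862
s_1 = 2.475862: f = 25.782831, f' = 41.334783 → s_2 = 2.475862 - (25.782831)/(41.334783) = 1.852106
s_2 = 1.852106: f = 8.143885, f' = 18.177110 → s_3 = 1.852106 - (8.143885)/(18.177110) = 1.404076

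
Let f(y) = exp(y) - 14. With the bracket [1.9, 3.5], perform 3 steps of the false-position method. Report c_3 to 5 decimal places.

False-position update: c = (a·f(b) − b·f(a))/(f(b) − f(a)); replace the endpoint whose sign matches f(c).
f(1.900000) = -7.314106, f(3.500000) = 19.115452
step 1: c = 2.342783, f(c) = -3.589828 < 0 → new bracket [2.342783, 3.500000]
step 2: c = 2.525746, f(c) = -1.499788 < 0 → new bracket [2.525746, 3.500000]
step 3: c = 2.596624, f(c) = -0.581639 < 0 → new bracket [2.596624, 3.500000]

2.59662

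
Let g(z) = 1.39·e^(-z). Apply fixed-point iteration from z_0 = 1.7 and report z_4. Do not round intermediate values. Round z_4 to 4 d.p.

z_1 = g(1.700000) = 0.253930
z_2 = g(0.253930) = 1.078287
z_3 = g(1.078287) = 0.472847
z_4 = g(0.472847) = 0.866283

0.8663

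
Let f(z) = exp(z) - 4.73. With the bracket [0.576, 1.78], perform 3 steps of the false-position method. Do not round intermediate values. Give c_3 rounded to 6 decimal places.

False-position update: c = (a·f(b) − b·f(a))/(f(b) − f(a)); replace the endpoint whose sign matches f(c).
f(0.576000) = -2.951091, f(1.780000) = 1.199856
step 1: c = 1.431977, f(c) = -0.543033 < 0 → new bracket [1.431977, 1.780000]
step 2: c = 1.540410, f(c) = -0.063495 < 0 → new bracket [1.540410, 1.780000]
step 3: c = 1.552452, f(c) = -0.006963 < 0 → new bracket [1.552452, 1.780000]

1.552452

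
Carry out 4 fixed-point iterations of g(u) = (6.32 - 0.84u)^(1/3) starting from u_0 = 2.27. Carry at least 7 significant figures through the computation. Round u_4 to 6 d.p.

u_1 = g(2.270000) = 1.640280
u_2 = g(1.640280) = 1.703357
u_3 = g(1.703357) = 1.697248
u_4 = g(1.697248) = 1.697842

1.697842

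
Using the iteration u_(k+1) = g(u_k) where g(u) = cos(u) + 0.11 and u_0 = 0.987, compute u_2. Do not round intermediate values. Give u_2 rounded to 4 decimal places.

u_1 = g(0.987000) = 0.661195
u_2 = g(0.661195) = 0.899259

0.8993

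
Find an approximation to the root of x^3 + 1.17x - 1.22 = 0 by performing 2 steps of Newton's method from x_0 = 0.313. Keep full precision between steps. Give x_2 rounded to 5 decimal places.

f'(x) = 3x^2 + 1.17
x_0 = 0.313000: f = -0.823126, f' = 1.463907 → x_1 = 0.313000 - (-0.823126)/(1.463907) = 0.875280
x_1 = 0.875280: f = 0.474643, f' = 3.468346 → x_2 = 0.875280 - (0.474643)/(3.468346) = 0.738430

0.73843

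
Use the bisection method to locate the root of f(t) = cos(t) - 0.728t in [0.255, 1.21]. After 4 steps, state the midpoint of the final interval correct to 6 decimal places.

f(0.255000) = 0.782023, f(1.210000) = -0.527861 (opposite signs)
step 1: m = 0.732500, f(m) = 0.210245 > 0 → root in [0.732500, 1.210000]
step 2: m = 0.971250, f(m) = -0.142802 < 0 → root in [0.732500, 0.971250]
step 3: m = 0.851875, f(m) = 0.038408 > 0 → root in [0.851875, 0.971250]
step 4: m = 0.911562, f(m) = -0.051106 < 0 → root in [0.851875, 0.911562]
Midpoint of [0.851875, 0.911562] = 0.881719

0.881719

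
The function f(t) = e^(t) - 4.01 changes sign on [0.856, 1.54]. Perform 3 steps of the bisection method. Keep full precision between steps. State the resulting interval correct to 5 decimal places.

f(0.856000) = -1.656273, f(1.540000) = 0.654590 (opposite signs)
step 1: m = 1.198000, f(m) = -0.696517 < 0 → root in [1.198000, 1.540000]
step 2: m = 1.369000, f(m) = -0.078583 < 0 → root in [1.369000, 1.540000]
step 3: m = 1.454500, f(m) = 0.272342 > 0 → root in [1.369000, 1.454500]

[1.36900, 1.45450]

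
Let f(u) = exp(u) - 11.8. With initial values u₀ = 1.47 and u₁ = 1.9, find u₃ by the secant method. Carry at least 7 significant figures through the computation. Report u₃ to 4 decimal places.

f(u_0) = -7.450765, f(u_1) = -5.114106
u_2 = 1.900000 - (-5.114106)·(1.900000 - 1.470000)/(-5.114106 - (-7.450765)) = 2.841115; f(u_2) = 5.334862
u_3 = 2.841115 - (5.334862)·(2.841115 - 1.900000)/(5.334862 - (-5.114106)) = 2.360616; f(u_3) = -1.202522

2.3606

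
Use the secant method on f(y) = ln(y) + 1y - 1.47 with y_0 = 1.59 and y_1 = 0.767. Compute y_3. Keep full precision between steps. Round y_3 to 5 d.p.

f(y_0) = 0.583734, f(y_1) = -0.968268
y_2 = 0.767000 - (-0.968268)·(0.767000 - 1.590000)/(-0.968268 - (0.583734)) = 1.280456; f(y_2) = 0.057672
y_3 = 1.280456 - (0.057672)·(1.280456 - 0.767000)/(0.057672 - (-0.968268)) = 1.251593; f(y_3) = 0.006009

1.25159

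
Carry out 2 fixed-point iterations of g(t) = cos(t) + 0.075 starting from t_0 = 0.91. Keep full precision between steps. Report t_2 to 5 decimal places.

t_1 = g(0.910000) = 0.688746
t_2 = g(0.688746) = 0.847044

0.84704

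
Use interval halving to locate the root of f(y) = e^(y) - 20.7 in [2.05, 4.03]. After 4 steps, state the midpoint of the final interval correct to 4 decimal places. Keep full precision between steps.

2.9781

f(2.050000) = -12.932099, f(4.030000) = 35.560911 (opposite signs)
step 1: m = 3.040000, f(m) = 0.205243 > 0 → root in [2.050000, 3.040000]
step 2: m = 2.545000, f(m) = -7.956772 < 0 → root in [2.545000, 3.040000]
step 3: m = 2.792500, f(m) = -4.378227 < 0 → root in [2.792500, 3.040000]
step 4: m = 2.916250, f(m) = -2.228112 < 0 → root in [2.916250, 3.040000]
Midpoint of [2.916250, 3.040000] = 2.978125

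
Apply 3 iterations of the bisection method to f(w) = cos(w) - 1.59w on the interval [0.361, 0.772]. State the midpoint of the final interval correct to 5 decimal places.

f(0.361000) = 0.361554, f(0.772000) = -0.510963 (opposite signs)
step 1: m = 0.566500, f(m) = -0.056950 < 0 → root in [0.361000, 0.566500]
step 2: m = 0.463750, f(m) = 0.157019 > 0 → root in [0.463750, 0.566500]
step 3: m = 0.515125, f(m) = 0.051182 > 0 → root in [0.515125, 0.566500]
Midpoint of [0.515125, 0.566500] = 0.540813

0.54081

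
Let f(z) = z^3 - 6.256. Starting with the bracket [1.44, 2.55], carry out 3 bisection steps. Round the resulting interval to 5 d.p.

[1.71750, 1.85625]

f(1.440000) = -3.270016, f(2.550000) = 10.325375 (opposite signs)
step 1: m = 1.995000, f(m) = 1.684150 > 0 → root in [1.440000, 1.995000]
step 2: m = 1.717500, f(m) = -1.189708 < 0 → root in [1.717500, 1.995000]
step 3: m = 1.856250, f(m) = 0.140014 > 0 → root in [1.717500, 1.856250]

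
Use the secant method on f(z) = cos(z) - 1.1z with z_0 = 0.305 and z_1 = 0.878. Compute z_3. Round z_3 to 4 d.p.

0.6964

f(z_0) = 0.618347, f(z_1) = -0.327109
z_2 = 0.878000 - (-0.327109)·(0.878000 - 0.305000)/(-0.327109 - (0.618347)) = 0.679754; f(z_2) = 0.029999
z_3 = 0.679754 - (0.029999)·(0.679754 - 0.878000)/(0.029999 - (-0.327109)) = 0.696407; f(z_3) = 0.001104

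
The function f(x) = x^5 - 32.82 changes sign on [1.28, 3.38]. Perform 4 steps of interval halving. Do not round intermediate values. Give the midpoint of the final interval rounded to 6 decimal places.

2.001875

f(1.280000) = -29.384026, f(3.380000) = 408.327174 (opposite signs)
step 1: m = 2.330000, f(m) = 35.851986 > 0 → root in [1.280000, 2.330000]
step 2: m = 1.805000, f(m) = -13.660418 < 0 → root in [1.805000, 2.330000]
step 3: m = 2.067500, f(m) = 4.957011 > 0 → root in [1.805000, 2.067500]
step 4: m = 1.936250, f(m) = -5.605074 < 0 → root in [1.936250, 2.067500]
Midpoint of [1.936250, 2.067500] = 2.001875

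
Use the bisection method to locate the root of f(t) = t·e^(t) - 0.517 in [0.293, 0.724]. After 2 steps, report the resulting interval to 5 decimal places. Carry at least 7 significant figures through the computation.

[0.29300, 0.40075]

f(0.293000) = -0.124250, f(0.724000) = 0.976371 (opposite signs)
step 1: m = 0.508500, f(m) = 0.328531 > 0 → root in [0.293000, 0.508500]
step 2: m = 0.400750, f(m) = 0.081297 > 0 → root in [0.293000, 0.400750]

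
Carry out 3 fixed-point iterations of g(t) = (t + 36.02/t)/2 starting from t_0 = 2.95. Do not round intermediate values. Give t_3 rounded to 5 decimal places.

t_1 = g(2.950000) = 7.580085
t_2 = g(7.580085) = 6.166005
t_3 = g(6.166005) = 6.003856

6.00386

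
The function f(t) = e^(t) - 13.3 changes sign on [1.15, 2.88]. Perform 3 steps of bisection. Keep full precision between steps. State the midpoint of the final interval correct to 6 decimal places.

2.555625

f(1.150000) = -10.141807, f(2.880000) = 4.514273 (opposite signs)
step 1: m = 2.015000, f(m) = -5.799273 < 0 → root in [2.015000, 2.880000]
step 2: m = 2.447500, f(m) = -1.740588 < 0 → root in [2.447500, 2.880000]
step 3: m = 2.663750, f(m) = 1.050001 > 0 → root in [2.447500, 2.663750]
Midpoint of [2.447500, 2.663750] = 2.555625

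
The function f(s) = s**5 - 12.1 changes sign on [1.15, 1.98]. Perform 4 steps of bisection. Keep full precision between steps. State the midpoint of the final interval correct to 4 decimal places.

f(1.150000) = -10.088643, f(1.980000) = 18.331682 (opposite signs)
step 1: m = 1.565000, f(m) = -2.712030 < 0 → root in [1.565000, 1.980000]
step 2: m = 1.772500, f(m) = 5.395696 > 0 → root in [1.565000, 1.772500]
step 3: m = 1.668750, f(m) = 0.840659 > 0 → root in [1.565000, 1.668750]
step 4: m = 1.616875, f(m) = -1.049492 < 0 → root in [1.616875, 1.668750]
Midpoint of [1.616875, 1.668750] = 1.642812

1.6428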